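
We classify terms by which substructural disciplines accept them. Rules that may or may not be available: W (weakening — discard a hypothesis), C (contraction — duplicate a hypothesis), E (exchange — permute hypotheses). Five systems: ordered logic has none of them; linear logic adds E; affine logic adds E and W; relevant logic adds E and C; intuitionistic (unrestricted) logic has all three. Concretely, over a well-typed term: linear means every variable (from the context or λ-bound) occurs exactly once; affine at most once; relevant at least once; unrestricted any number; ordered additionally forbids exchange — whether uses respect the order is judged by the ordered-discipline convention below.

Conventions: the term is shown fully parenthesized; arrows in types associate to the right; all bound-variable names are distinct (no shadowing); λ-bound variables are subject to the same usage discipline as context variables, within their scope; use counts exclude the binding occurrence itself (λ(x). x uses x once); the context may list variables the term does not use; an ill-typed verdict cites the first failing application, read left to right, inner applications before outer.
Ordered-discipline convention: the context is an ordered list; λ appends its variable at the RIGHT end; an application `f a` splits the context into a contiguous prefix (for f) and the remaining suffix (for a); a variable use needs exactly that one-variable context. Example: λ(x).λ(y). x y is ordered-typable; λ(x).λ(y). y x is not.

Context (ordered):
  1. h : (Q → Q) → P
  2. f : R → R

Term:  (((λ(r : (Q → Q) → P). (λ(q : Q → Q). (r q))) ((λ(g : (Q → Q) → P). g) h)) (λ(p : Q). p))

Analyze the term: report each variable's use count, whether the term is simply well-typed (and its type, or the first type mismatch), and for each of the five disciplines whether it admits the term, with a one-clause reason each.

use counts: h: 1×; f: 0×; r (bound): 1×; q (bound): 1×; g (bound): 1×; p (bound): 1×
order of uses: r, q, g, h, p
typing: well-typed — term : P
ordered: ✗, f never used (weakening)
linear: ✗, f never used (weakening)
affine: ✓, no duplicate uses among h, f, r, q, g, p
relevant: ✗, f never used (weakening)
unrestricted: ✓, type-checks (P) and nothing is barred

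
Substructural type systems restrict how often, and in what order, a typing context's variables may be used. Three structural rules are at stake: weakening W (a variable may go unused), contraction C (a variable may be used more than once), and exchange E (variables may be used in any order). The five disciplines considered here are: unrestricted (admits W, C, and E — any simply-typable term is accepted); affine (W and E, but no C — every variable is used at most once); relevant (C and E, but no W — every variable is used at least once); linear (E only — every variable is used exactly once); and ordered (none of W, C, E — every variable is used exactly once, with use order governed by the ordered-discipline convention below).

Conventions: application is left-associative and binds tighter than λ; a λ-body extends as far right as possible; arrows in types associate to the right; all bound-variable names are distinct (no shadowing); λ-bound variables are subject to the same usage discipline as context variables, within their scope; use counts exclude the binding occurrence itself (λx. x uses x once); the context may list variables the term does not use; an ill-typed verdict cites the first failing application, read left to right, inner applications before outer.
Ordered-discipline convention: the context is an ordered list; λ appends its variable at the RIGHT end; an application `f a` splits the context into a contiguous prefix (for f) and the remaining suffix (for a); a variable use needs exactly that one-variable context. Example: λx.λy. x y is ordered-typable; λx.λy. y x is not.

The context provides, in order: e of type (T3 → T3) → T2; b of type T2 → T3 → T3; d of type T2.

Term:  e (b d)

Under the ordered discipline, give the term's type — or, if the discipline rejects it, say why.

term : T2
variable uses: e: 1, b: 1, d: 1
order of uses: e, b, d
typing: the term checks, with type T2
per-discipline verdicts: ordered ✓, linear ✓, affine ✓, relevant ✓, unrestricted ✓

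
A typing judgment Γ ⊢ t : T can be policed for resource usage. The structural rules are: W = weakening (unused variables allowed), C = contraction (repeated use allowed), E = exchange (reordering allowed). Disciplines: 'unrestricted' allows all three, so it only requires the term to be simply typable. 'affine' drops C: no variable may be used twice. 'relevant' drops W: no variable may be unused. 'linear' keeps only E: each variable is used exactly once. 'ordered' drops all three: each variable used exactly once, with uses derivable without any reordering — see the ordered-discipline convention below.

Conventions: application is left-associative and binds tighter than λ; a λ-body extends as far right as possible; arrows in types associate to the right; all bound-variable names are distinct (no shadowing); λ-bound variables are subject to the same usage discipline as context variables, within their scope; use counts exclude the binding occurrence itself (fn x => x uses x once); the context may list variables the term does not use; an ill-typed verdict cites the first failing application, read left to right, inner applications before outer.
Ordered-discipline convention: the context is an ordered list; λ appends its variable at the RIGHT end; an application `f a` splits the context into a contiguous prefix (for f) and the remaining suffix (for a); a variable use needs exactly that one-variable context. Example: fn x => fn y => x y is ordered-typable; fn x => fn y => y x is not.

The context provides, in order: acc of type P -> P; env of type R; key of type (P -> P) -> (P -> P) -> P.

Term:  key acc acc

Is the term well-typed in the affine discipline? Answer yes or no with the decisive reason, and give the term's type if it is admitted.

no — repeated use of acc ×2
usage: acc ×2; env ×0; key ×1
use order (left to right): key, acc, acc
typing: ✓ — P
summary: ordered ✗ | linear ✗ | affine ✗ | relevant ✗ | unrestricted ✓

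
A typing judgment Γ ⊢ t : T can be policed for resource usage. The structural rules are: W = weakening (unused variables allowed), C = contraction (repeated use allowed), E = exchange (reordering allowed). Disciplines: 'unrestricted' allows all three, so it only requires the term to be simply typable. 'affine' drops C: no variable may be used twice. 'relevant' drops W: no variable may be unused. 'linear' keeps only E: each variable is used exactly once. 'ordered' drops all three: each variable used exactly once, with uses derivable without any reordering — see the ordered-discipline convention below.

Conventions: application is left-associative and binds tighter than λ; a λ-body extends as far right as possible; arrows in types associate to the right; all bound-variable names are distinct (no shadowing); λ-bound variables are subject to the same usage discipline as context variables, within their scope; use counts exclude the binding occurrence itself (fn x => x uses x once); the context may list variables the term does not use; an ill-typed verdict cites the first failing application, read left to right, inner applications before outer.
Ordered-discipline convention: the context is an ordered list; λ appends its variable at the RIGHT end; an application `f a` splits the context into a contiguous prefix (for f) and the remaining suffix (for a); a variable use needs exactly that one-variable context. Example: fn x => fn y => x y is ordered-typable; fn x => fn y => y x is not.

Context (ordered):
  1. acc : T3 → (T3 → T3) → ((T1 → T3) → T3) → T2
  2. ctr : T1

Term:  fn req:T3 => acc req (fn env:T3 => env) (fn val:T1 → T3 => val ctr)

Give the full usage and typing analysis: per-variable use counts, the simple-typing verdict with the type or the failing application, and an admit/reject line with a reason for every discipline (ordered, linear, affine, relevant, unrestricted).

use counts: acc: 1×, ctr: 1×, req (bound): 1×, env (bound): 1×, val (bound): 1×
uses in reading order: acc, req, env, val, ctr
typing: ✓ — T3 → T2
ordered ✗ (use order acc, req, env, val, ctr needs exchange)
linear ✓ (each of acc, ctr, req, env, val used exactly once)
affine ✓ (at most one use each (acc, ctr, req, env, val))
relevant ✓ (every one of acc, ctr, req, env, val appears)
unrestricted ✓ (simply typable at T3 → T2; W, C, E all held)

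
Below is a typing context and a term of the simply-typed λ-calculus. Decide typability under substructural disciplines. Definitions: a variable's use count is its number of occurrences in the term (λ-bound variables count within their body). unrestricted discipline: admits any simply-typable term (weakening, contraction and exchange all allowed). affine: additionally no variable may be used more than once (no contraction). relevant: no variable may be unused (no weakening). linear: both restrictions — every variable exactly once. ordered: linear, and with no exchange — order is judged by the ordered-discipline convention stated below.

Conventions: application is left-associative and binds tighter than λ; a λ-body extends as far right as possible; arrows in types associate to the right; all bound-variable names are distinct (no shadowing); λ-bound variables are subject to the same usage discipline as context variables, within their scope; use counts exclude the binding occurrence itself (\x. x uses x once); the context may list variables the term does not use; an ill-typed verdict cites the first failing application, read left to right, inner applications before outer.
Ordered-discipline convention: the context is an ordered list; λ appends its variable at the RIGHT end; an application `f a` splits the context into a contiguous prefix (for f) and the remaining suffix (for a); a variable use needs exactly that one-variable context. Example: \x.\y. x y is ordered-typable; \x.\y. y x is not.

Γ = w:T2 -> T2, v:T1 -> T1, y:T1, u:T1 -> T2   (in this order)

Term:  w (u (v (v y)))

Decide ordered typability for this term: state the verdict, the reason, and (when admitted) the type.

no — v ×2 used more than once (contraction)
variable uses: w: 1×, v: 2×, y: 1×, u: 1×
order of uses: w, u, v, v, y
typing: well-typed — term : T2
across the five disciplines: ordered ✗; linear ✗; affine ✗; relevant ✓; unrestricted ✓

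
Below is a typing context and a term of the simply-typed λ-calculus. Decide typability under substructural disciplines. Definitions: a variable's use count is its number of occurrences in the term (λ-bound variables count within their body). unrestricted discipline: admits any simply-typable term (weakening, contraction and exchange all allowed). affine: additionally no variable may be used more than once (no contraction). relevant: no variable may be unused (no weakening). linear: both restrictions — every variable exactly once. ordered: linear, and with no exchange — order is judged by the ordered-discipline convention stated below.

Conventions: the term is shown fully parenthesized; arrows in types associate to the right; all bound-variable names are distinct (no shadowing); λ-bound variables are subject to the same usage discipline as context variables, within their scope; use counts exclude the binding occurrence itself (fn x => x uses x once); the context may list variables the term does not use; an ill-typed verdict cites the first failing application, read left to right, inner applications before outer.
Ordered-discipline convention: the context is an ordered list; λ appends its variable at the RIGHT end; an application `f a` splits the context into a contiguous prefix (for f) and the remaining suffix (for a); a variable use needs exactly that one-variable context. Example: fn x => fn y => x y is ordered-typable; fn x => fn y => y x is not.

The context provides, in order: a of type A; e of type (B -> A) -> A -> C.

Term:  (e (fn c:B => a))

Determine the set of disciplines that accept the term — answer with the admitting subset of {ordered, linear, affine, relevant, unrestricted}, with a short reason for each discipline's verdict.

admitted in: affine, unrestricted
variable uses: a=1; e=1; c (λ-bound)=0
order of uses: e, a
typing: ✓ — A -> C
ordered: ✗, unused: c — weakening required
linear: ✗, unused: c — weakening required
affine: ✓, at most one use each (a, e, c)
relevant: ✗, unused: c — weakening required
unrestricted: ✓, type-checks (A -> C) and nothing is barred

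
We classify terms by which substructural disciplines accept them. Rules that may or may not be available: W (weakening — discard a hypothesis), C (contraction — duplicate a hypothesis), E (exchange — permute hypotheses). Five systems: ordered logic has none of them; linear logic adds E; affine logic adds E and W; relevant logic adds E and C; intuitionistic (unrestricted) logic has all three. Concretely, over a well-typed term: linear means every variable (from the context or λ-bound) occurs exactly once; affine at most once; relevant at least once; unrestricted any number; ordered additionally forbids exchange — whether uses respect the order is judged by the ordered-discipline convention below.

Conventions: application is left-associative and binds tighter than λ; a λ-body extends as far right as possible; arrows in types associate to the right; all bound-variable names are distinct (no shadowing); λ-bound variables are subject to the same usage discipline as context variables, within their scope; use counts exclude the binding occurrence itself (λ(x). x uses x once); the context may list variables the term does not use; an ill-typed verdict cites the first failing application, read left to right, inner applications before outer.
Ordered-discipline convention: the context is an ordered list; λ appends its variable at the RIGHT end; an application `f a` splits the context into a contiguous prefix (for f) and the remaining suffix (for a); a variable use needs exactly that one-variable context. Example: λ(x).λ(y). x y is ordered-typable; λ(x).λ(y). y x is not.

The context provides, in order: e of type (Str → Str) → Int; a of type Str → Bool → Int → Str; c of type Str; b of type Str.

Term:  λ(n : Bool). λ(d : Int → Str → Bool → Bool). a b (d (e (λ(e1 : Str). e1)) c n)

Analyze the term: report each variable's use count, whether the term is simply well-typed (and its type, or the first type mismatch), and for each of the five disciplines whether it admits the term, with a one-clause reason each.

use counts: e: 1×; a: 1×; c: 1×; b: 1×; n (bound): 1×; d (bound): 1×; e1 (bound): 1×
order of uses: a, b, d, e, e1, c, n
typing: well-typed at Bool → (Int → Str → Bool → Bool) → Int → Str
ordered: ✗ — no contiguous prefix/suffix split fits a, b, d, e, e1, c, n
linear: ✓ — each of e, a, c, b, n, d, e1 used exactly once
affine: ✓ — none of e, a, c, b, n, d, e1 used more than once
relevant: ✓ — e, a, c, b, n, d, e1: all used, weakening unneeded
unrestricted: ✓ — typability at Bool → (Int → Str → Bool → Bool) → Int → Str is all that's needed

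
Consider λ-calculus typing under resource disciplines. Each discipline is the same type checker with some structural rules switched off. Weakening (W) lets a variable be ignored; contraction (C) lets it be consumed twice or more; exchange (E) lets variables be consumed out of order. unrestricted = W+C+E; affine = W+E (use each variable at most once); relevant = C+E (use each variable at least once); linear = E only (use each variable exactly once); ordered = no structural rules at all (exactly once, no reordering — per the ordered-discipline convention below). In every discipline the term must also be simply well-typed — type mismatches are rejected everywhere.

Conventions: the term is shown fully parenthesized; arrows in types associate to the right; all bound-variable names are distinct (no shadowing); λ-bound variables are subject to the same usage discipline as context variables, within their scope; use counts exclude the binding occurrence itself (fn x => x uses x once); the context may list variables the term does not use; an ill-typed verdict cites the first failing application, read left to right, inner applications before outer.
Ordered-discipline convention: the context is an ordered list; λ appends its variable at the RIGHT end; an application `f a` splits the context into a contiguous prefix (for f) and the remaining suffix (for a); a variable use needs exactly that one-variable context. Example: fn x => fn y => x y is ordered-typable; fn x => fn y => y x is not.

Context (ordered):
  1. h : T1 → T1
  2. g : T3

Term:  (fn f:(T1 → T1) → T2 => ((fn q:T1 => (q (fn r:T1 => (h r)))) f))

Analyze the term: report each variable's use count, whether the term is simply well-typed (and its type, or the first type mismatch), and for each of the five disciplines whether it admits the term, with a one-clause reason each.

use counts: h: 1×; g: 0×; f (bound): 1×; q (bound): 1×; r (bound): 1×
use order (left to right): q, h, r, f
typing: ill-typed: non-arrow in function slot: T1
ordered: ✗ — a type mismatch blocks all five
linear: ✗ — the type mismatch rejects it
affine: ✗ — not simply typable
relevant: ✗ — fails simple typing
unrestricted: ✗ — a type mismatch blocks all five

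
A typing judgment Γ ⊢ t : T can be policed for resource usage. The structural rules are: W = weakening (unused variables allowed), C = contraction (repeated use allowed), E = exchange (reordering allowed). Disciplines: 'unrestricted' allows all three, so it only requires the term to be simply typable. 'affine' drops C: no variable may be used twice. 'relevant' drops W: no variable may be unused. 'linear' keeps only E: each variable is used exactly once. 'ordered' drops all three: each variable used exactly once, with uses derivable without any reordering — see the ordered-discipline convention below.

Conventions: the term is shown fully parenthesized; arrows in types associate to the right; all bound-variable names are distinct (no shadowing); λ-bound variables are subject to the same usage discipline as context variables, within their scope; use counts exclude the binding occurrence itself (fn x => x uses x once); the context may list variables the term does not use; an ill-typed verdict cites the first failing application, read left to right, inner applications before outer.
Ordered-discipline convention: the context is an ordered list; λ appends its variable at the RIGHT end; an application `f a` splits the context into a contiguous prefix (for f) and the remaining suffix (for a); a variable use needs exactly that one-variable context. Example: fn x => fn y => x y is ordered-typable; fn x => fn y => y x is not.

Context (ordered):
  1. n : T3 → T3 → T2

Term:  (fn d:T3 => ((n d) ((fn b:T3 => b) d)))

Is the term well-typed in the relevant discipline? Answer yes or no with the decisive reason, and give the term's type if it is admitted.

yes — at least one use each (n, d, b); term : T3 → T2
use counts: n: 1×; d (λ-bound): 2×; b (λ-bound): 1×
uses in reading order: n, d, b, d
typing: well-typed — term : T3 → T2
per-discipline verdicts: ordered ✗, linear ✗, affine ✗, relevant ✓, unrestricted ✓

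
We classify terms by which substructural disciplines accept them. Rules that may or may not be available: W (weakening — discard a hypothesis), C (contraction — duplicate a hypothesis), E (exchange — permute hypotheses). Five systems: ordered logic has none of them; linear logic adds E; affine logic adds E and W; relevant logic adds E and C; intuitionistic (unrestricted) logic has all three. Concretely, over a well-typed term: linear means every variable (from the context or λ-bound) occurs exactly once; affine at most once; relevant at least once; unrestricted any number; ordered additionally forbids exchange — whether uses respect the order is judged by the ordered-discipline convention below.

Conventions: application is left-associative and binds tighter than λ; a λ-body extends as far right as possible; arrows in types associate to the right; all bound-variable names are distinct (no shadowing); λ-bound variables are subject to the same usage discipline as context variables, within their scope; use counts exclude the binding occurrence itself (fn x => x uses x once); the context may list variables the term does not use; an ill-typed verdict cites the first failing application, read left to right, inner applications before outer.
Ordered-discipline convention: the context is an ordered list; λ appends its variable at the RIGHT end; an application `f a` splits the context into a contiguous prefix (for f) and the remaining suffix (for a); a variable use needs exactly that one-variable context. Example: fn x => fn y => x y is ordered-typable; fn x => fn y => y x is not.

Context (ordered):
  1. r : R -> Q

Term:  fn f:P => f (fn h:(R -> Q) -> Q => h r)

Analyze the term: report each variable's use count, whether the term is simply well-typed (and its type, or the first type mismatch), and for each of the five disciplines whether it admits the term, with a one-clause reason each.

variable uses: r: 1×; f [bound]: 1×; h [bound]: 1×
left-to-right use order: f, h, r
typing: ill-typed: non-function type P applied to an argument
ordered: ✗, the type mismatch rejects it
linear: ✗, not simply typable
affine: ✗, fails simple typing
relevant: ✗, a type mismatch blocks all five
unrestricted: ✗, the type mismatch rejects it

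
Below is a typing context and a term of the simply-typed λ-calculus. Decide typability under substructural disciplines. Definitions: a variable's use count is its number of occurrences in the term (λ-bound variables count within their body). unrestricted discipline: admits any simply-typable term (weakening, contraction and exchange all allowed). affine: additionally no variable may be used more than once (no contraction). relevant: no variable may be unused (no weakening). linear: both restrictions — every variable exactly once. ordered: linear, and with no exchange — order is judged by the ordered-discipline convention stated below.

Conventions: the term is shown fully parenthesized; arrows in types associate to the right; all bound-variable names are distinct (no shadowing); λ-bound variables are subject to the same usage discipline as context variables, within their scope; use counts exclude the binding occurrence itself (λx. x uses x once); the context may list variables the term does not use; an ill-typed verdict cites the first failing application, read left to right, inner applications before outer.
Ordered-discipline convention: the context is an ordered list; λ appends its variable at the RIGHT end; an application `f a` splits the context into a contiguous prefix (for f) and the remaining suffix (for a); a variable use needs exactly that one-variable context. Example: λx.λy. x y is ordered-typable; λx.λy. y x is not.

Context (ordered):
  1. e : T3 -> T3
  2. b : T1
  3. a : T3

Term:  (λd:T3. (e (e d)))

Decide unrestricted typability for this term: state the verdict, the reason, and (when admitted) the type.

yes — simply typable at T3 -> T3; W, C, E all held; term : T3 -> T3
use counts: e=2; b=0; a=0; d (bound)=1
left-to-right use order: e, e, d
typing: well-typed — term : T3 -> T3
per-discipline verdicts: ordered ✗; linear ✗; affine ✗; relevant ✗; unrestricted ✓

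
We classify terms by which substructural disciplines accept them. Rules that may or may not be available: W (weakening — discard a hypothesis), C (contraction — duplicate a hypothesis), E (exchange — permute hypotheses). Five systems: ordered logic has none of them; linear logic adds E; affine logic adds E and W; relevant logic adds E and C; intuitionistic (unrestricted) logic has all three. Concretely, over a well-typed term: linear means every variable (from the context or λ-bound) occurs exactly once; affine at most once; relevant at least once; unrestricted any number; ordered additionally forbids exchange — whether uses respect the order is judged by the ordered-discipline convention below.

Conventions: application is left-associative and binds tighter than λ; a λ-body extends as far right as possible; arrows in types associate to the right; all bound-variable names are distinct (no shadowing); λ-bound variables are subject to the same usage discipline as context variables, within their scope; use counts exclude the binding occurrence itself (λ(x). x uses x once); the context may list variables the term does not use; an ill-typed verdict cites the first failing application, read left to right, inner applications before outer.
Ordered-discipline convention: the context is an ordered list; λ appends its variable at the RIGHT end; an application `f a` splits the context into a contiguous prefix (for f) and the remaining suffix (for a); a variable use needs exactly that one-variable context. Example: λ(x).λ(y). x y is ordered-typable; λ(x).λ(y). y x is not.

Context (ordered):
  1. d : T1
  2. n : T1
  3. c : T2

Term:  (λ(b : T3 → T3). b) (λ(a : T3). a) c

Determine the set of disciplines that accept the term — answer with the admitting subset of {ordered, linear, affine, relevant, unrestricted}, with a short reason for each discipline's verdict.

admitted in: none
counts: d: 0; n: 0; c: 1; b [bound]: 1; a [bound]: 1
uses in reading order: b, a, c
typing: ill-typed: an application expects T3 but receives T2
ordered: ✗, a type mismatch blocks all five
linear: ✗, the type mismatch rejects it
affine: ✗, not simply typable
relevant: ✗, fails simple typing
unrestricted: ✗, a type mismatch blocks all five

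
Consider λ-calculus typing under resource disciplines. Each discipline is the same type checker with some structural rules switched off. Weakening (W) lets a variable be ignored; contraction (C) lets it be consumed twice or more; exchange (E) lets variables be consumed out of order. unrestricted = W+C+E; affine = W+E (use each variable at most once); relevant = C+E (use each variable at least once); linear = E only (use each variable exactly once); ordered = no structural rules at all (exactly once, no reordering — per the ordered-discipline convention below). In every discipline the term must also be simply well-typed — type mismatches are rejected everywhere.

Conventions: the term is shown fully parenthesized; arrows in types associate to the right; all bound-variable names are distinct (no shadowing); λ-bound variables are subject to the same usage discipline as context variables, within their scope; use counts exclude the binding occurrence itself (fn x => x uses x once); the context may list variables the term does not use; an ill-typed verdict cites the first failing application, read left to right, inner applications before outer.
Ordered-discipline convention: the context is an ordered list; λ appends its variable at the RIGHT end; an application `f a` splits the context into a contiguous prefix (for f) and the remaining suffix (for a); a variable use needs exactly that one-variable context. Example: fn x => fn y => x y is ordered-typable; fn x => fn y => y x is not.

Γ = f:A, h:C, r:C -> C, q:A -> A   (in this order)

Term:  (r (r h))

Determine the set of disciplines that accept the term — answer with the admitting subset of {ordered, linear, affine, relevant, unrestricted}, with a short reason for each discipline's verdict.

accepted by: unrestricted
counts: f: 0, h: 1, r: 2, q: 0
order of uses: r, r, h
typing: well-typed at C
ordered ✗ (uses contraction: r ×2; f, q left unused)
linear ✗ (uses contraction: r ×2; f, q left unused)
affine ✗ (uses contraction: r ×2)
relevant ✗ (f, q left unused)
unrestricted ✓ (typability at C is all that's needed)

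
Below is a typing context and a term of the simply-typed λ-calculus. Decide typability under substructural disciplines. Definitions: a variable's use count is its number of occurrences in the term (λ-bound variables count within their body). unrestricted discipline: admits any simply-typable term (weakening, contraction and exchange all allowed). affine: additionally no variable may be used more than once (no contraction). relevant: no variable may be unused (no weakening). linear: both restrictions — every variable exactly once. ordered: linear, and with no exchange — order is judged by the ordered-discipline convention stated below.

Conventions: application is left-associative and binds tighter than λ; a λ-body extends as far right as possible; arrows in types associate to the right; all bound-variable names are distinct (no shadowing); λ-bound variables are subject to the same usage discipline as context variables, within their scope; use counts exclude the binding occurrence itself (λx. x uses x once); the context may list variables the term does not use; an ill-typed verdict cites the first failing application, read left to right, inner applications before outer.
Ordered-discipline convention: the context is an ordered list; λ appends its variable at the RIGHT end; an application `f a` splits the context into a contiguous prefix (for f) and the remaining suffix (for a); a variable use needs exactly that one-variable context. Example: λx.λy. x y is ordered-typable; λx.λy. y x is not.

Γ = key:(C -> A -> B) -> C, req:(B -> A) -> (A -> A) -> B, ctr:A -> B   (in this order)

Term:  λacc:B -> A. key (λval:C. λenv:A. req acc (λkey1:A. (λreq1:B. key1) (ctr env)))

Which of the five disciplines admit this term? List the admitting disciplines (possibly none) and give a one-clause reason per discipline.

accepted by: affine, unrestricted
usage: key ×1; req ×1; ctr ×1; acc (λ-bound) ×1; val (λ-bound) ×0; env (λ-bound) ×1; key1 (λ-bound) ×1; req1 (λ-bound) ×0
uses in reading order: key, req, acc, key1, ctr, env
typing: ✓ — (B -> A) -> C
ordered: ✗, unused: val, req1 — weakening required
linear: ✗, unused: val, req1 — weakening required
affine: ✓, no duplicate uses among key, req, ctr, acc, val, env, key1, req1
relevant: ✗, unused: val, req1 — weakening required
unrestricted: ✓, type-checks ((B -> A) -> C) and nothing is barred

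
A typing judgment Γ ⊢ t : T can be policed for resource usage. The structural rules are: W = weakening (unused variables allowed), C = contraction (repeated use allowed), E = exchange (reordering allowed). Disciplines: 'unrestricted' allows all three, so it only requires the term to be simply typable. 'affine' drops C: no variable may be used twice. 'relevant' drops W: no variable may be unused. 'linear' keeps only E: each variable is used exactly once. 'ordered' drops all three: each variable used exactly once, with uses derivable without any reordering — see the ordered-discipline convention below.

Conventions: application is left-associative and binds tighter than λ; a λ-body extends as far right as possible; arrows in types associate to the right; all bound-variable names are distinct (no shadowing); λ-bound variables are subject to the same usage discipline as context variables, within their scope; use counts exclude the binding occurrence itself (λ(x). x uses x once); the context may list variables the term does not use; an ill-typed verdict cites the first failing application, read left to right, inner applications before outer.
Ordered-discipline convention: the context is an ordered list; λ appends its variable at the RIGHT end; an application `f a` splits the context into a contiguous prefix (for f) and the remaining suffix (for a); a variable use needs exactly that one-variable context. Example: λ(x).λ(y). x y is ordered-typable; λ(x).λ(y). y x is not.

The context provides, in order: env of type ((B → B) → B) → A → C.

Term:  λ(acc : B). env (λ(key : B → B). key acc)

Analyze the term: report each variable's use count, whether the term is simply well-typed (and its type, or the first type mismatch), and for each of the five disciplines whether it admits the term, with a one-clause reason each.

variable uses: env=1; acc (λ-bound)=1; key (λ-bound)=1
left-to-right use order: env, key, acc
typing: well-typed at B → A → C
ordered ✗ (no ordered split (uses run env, key, acc))
linear ✓ (exactly-once usage across env, acc, key)
affine ✓ (no duplicate uses among env, acc, key)
relevant ✓ (env, acc, key: all used, weakening unneeded)
unrestricted ✓ (simply typable at B → A → C; W, C, E all held)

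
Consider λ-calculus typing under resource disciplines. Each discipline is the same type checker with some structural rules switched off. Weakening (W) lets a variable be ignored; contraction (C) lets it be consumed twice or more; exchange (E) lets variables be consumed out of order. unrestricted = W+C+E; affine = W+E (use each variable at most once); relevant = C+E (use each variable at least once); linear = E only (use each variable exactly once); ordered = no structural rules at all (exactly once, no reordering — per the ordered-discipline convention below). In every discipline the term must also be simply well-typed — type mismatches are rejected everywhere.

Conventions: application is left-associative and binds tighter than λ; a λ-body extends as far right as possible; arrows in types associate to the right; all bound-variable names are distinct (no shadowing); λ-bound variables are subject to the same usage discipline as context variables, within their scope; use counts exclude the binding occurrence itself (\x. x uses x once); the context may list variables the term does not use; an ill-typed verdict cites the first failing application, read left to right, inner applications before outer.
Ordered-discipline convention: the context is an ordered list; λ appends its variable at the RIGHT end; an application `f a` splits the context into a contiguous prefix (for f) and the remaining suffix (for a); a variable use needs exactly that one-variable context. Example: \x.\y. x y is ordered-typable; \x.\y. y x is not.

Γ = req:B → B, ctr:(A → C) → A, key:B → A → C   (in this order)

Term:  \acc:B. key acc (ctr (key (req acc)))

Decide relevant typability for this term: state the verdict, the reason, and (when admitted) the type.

yes — every one of req, ctr, key, acc appears; term : B → C
usage: req: 1×, ctr: 1×, key: 2×, acc (bound): 2×
use order (left to right): key, acc, ctr, key, req, acc
typing: well-typed — term : B → C
all disciplines: ordered ✗ · linear ✗ · affine ✗ · relevant ✓ · unrestricted ✓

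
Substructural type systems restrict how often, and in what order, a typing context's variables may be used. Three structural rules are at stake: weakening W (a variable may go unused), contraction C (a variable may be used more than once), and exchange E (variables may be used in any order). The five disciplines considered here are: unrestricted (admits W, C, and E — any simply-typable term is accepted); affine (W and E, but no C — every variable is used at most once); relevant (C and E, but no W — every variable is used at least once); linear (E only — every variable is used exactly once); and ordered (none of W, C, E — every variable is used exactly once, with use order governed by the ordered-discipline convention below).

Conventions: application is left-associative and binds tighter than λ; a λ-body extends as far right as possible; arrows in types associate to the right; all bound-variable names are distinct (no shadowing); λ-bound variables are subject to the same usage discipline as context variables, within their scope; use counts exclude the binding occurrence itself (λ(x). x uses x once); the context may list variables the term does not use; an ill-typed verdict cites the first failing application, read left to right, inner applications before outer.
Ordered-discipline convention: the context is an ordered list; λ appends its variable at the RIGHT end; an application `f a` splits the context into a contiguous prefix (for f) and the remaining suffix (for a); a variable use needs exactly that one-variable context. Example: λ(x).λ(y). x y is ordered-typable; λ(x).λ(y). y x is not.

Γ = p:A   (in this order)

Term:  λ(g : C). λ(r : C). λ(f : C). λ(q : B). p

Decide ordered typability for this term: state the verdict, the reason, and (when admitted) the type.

no — g, r, f, q never used (weakening)
variable uses: p: 1×, g [bound]: 0×, r [bound]: 0×, f [bound]: 0×, q [bound]: 0×
uses in reading order: p
typing: well-typed at C -> C -> C -> B -> A
per-discipline verdicts: ordered ✗; linear ✗; affine ✓; relevant ✗; unrestricted ✓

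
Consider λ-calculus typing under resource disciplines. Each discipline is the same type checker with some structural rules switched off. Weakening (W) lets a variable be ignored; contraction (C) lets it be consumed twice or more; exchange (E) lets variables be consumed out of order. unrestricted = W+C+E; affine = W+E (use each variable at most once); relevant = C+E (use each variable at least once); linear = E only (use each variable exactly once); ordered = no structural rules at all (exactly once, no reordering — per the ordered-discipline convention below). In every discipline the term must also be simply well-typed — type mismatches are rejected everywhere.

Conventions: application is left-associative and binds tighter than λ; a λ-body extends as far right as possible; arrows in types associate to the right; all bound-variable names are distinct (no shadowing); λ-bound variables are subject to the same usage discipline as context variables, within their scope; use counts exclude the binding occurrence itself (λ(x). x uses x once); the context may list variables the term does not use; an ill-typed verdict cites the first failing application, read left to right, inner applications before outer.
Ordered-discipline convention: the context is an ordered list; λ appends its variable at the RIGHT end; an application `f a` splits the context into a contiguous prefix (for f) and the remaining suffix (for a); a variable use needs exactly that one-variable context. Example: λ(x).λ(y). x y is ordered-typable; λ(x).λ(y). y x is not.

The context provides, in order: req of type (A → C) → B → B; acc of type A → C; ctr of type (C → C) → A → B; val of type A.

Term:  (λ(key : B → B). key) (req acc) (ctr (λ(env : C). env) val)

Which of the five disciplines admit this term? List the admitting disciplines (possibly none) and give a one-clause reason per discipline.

accepted by: ordered, linear, affine, relevant, unrestricted
use counts: req ×1; acc ×1; ctr ×1; val ×1; key (bound) ×1; env (bound) ×1
uses in reading order: key, req, acc, ctr, env, val
typing: well-typed at B
ordered: ✓, req, acc, ctr, val, key, env once each; derivable with no W/C/E
linear: ✓, exactly-once usage across req, acc, ctr, val, key, env
affine: ✓, req, acc, ctr, val, key, env: no repeats, contraction unneeded
relevant: ✓, req, acc, ctr, val, key, env: all used, weakening unneeded
unrestricted: ✓, type-checks (B) and nothing is barred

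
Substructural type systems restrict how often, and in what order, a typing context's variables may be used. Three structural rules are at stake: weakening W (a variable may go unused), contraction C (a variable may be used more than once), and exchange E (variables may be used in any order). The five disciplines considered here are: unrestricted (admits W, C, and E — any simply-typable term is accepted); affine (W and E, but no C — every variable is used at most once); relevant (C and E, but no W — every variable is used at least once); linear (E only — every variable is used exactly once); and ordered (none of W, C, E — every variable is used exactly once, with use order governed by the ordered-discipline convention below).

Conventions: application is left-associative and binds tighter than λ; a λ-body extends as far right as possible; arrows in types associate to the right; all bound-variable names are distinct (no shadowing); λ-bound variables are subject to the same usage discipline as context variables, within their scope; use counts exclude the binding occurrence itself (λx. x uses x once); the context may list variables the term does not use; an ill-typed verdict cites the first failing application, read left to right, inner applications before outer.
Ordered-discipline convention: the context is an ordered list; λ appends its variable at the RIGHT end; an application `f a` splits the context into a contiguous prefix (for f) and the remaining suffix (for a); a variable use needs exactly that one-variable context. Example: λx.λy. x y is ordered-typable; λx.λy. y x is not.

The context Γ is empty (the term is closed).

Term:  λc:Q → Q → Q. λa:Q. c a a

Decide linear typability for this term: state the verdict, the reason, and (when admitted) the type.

no — needs contraction — a ×2
usage: c (bound): 1, a (bound): 2
left-to-right use order: c, a, a
typing: the term checks, with type (Q → Q → Q) → Q → Q
summary: ordered ✗ · linear ✗ · affine ✗ · relevant ✓ · unrestricted ✓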